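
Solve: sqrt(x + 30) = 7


Square both sides: x + 30 = 7^2 = 49
x = 49 - 30 = 19
x = 19
Check: sqrt(1*19 + 30) = sqrt(49) = 7 ✓

x = 19


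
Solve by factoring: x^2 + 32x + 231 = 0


We need two numbers that multiply to 231 and add to 32.
Those numbers are 11 and 21 (since 11 * 21 = 231 and 11 + 21 = 32).
So x^2 + 32x + 231 = (x + 11)(x + 21) = 0
Setting each factor to zero: x = -11 or x = -21

x = -21, x = -11


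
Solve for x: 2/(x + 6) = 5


Multiply both sides by (x + 6): 2 = 5(x + 6)
Distribute: 2 = 5x + 30
5x = 2 - 30 = -28
x = -28/5

x = -28/5


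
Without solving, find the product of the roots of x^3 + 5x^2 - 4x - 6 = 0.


By Vieta's formulas for x^3 + bx^2 + cx + d = 0:
  r1 + r2 + r3 = -b/a = -5
  r1*r2 + r1*r3 + r2*r3 = c/a = -4
  r1*r2*r3 = -d/a = 6


Product = 6


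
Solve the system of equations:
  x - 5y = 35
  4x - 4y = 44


Using Cramer's rule:
Determinant D = (1)(-4) - (4)(-5) = -4 + 20 = 16
Dx = (35)(-4) - (44)(-5) = -140 + 220 = 80
Dy = (1)(44) - (4)(35) = 44 - 140 = -96
x = Dx/D = 80/16 = 5
y = Dy/D = -96/16 = -6

x = 5, y = -6


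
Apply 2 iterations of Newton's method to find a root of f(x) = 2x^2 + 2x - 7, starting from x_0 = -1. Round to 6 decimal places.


Newton's method: x_(n+1) = x_n - f(x_n)/f'(x_n)
f(x) = 2x^2 + 2x - 7
f'(x) = 4x + 2

Iteration 1:
  f(-1.000000) = -7.000000
  f'(-1.000000) = -2.000000
  x_1 = -1.000000 - (-7.000000)/(-2.000000) = -4.500000

Iteration 2:
  f(-4.500000) = 24.500000
  f'(-4.500000) = -16.000000
  x_2 = -4.500000 - (24.500000)/(-16.000000) = -2.968750

x_2 = -2.968750


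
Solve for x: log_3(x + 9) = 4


Convert to exponential form: x + 9 = 3^4 = 81
x = 81 - 9 = 72
Check: log_3(72 + 9) = log_3(81) = log_3(81) = 4 ✓

x = 72


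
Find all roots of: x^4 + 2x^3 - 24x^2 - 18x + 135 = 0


Let p(x) = x^4 + 2x^3 - 24x^2 - 18x + 135. By the rational root theorem (leading coefficient 1), any rational root is an integer divisor of 135: try ±1, ±2, ... in turn.
Test x = 1: value = 96 ≠ 0.
Test x = -1: value = 128 ≠ 0.
Test x = 3: value = 0 ✓, so (x - 3) is a factor.
Synthetic division by (x - 3): bring down 1; 1(3) + 2 = 5; 5(3) - 24 = -9; (-9)(3) - 18 = -45; (-45)(3) + 135 = 0 → quotient x^3 + 5x^2 - 9x - 45, remainder 0.
Continue with the quotient x^3 + 5x^2 - 9x - 45 (candidates must divide 45; re-test x = 3 first in case it repeats).
Test x = 3: value = 0 ✓, so (x - 3) is a factor.
Synthetic division by (x - 3): bring down 1; 1(3) + 5 = 8; 8(3) - 9 = 15; 15(3) - 45 = 0 → quotient x^2 + 8x + 15, remainder 0.
Solve the quadratic x^2 + 8x + 15 = 0: discriminant = 8^2 - 4(1)(15) = 64 - 60 = 4.
sqrt(4) = 2, so x = (-8 ± 2)/2: x = -3 or x = -5.
Collecting all roots found:

x = -5, x = -3, x = 3 (multiplicity 2)


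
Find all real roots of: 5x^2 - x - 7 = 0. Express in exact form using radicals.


Using the quadratic formula: x = (-b ± sqrt(b^2 - 4ac)) / (2a)
Here a = 5, b = -1, c = -7
Discriminant = b^2 - 4ac = (-1)^2 - 4(5)(-7) = 1 + 140 = 141
Since discriminant = 141 > 0, there are two real roots.
x = (1 ± sqrt(141)) / 10
Numerically: x ≈ 1.2874 or x ≈ -1.0874

x = (1 + sqrt(141)) / 10 or x = (1 - sqrt(141)) / 10


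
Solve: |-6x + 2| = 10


An absolute value equation |expr| = 10 gives two cases:
Case 1: -6x + 2 = 10
  -6x = 8, so x = -4/3
Case 2: -6x + 2 = -10
  -6x = -12, so x = 2

x = -4/3, x = 2


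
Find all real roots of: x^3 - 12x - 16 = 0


Let p(x) = x^3 - 12x - 16. By the rational root theorem (leading coefficient 1), any rational root is an integer divisor of 16: try ±1, ±2, ... in turn.
Test x = 1: value = -27 ≠ 0.
Test x = -1: value = -5 ≠ 0.
Test x = 2: value = -32 ≠ 0.
Test x = -2: value = 0 ✓, so (x + 2) is a factor.
Synthetic division by (x + 2): bring down 1; 1(-2) + 0 = -2; (-2)(-2) - 12 = -8; (-8)(-2) - 16 = 0 → quotient x^2 - 2x - 8, remainder 0.
Solve the quadratic x^2 - 2x - 8 = 0: discriminant = (-2)^2 - 4(1)(-8) = 4 + 32 = 36.
sqrt(36) = 6, so x = (2 ± 6)/2: x = 4 or x = -2.

x = -2 (multiplicity 2), x = 4


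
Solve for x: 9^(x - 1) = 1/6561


Express both sides with the same base.
1/6561 = 9^(-4)
Since the bases match, equate exponents: x - 1 = -4
So x = -4 - (-1) = -3

x = -3


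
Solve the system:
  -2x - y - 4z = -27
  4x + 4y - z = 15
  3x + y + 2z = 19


Using Cramer's rule. Expand each determinant along the first row.
D  = (-2)*[4*2 - (-1)*1] - (-1)*[4*2 - (-1)*3] + (-4)*[4*1 - 4*3]
  = (-2)*(9) - (-1)*(11) + (-4)*(-8) = 25
Dx = (-27)*[4*2 - (-1)*1] - (-1)*[15*2 - (-1)*19] + (-4)*[15*1 - 4*19]
  = (-27)*(9) - (-1)*(49) + (-4)*(-61) = 50
Dy = (-2)*[15*2 - (-1)*19] - (-27)*[4*2 - (-1)*3] + (-4)*[4*19 - 15*3]
  = (-2)*(49) - (-27)*(11) + (-4)*(31) = 75
Dz = (-2)*[4*19 - 15*1] - (-1)*[4*19 - 15*3] + (-27)*[4*1 - 4*3]
  = (-2)*(61) - (-1)*(31) + (-27)*(-8) = 125
x = Dx/D = 50/25 = 2, y = Dy/D = 75/25 = 3, z = Dz/D = 125/25 = 5
Check eq1: (-2)(2) + (-1)(3) + (-4)(5) = -27 = -27 ✓
Check eq2: (4)(2) + (4)(3) + (-1)(5) = 15 = 15 ✓
Check eq3: (3)(2) + (1)(3) + (2)(5) = 19 = 19 ✓

x = 2, y = 3, z = 5


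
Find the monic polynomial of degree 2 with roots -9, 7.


A monic polynomial with roots -9, 7 is:
p(x) = (x + 9)(x - 7)
After multiplying by (x + 9): x + 9
After multiplying by (x - 7): x^2 + 2x - 63

x^2 + 2x - 63


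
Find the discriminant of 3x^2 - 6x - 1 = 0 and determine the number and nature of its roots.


For ax^2 + bx + c = 0, discriminant D = b^2 - 4ac
Here a = 3, b = -6, c = -1
D = (-6)^2 - 4(3)(-1) = 36 + 12 = 48

D = 48 > 0 but not a perfect square
The equation has 2 distinct real irrational roots.

Discriminant = 48, 2 distinct real irrational roots


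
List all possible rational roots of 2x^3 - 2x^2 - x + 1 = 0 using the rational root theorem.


Rational root theorem: possible roots are ±p/q where:
  p divides the constant term (1): p ∈ {1}
  q divides the leading coefficient (2): q ∈ {1, 2}

All possible rational roots: -1, -1/2, 1/2, 1

-1, -1/2, 1/2, 1


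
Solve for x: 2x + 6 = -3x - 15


Starting with: 2x + 6 = -3x - 15
Move all x terms to left: (2 + 3)x = -15 - 6
Simplify: 5x = -21
Divide both sides by 5: x = -21/5

x = -21/5


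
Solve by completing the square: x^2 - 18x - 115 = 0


Start: x^2 - 18x - 115 = 0
Move constant: x^2 - 18x = 115
Half of -18 is -9, squared is 81
Add 81 to both sides: x^2 - 18x + 81 = 196
(x - 9)^2 = 196
x - 9 = ±14
x = 9 + 14 = 23 or x = 9 - 14 = -5

x = -5, x = 23


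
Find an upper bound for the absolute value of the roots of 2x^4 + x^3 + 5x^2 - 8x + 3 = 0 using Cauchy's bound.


Cauchy's bound: all roots r satisfy |r| <= 1 + max(|a_i/a_n|) for i = 0,...,n-1
where a_n is the leading coefficient.

Coefficients: [2, 1, 5, -8, 3]
Leading coefficient a_n = 2
Ratios |a_i/a_n|: 1/2, 5/2, 4, 3/2
Maximum ratio: 4
Cauchy's bound: |r| <= 1 + 4 = 5

Upper bound = 5


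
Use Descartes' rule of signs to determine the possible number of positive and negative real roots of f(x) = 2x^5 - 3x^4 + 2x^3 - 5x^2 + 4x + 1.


Descartes' rule of signs:

For positive roots, count sign changes in f(x) = 2x^5 - 3x^4 + 2x^3 - 5x^2 + 4x + 1:
Signs of coefficients: +, -, +, -, +, +
Number of sign changes: 4
Possible positive real roots: 4, 2, 0

For negative roots, examine f(-x) = -2x^5 - 3x^4 - 2x^3 - 5x^2 - 4x + 1:
Signs of coefficients: -, -, -, -, -, +
Number of sign changes: 1
Possible negative real roots: 1

Positive roots: 4 or 2 or 0; Negative roots: 1


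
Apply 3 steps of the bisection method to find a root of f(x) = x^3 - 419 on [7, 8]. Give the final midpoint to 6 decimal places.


f(x) = x^3 - 419
f(7) = -76 < 0
f(8) = 93 > 0

Step 1: midpoint = (7.000000 + 8.000000)/2 = 7.500000
  f(7.500000) = 2.875000
  f(mid) > 0, so root is in [7.000000, 7.500000]

Step 2: midpoint = (7.000000 + 7.500000)/2 = 7.250000
  f(7.250000) = -37.921875
  f(mid) < 0, so root is in [7.250000, 7.500000]

Step 3: midpoint = (7.250000 + 7.500000)/2 = 7.375000
  f(7.375000) = -17.869141
  f(mid) < 0, so root is in [7.375000, 7.500000]

midpoint = 7.375000


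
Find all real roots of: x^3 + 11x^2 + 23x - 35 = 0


Let p(x) = x^3 + 11x^2 + 23x - 35. By the rational root theorem (leading coefficient 1), any rational root is an integer divisor of 35: try ±1, ±2, ... in turn.
Test x = 1: value = 0 ✓, so (x - 1) is a factor.
Synthetic division by (x - 1): bring down 1; 1(1) + 11 = 12; 12(1) + 23 = 35; 35(1) - 35 = 0 → quotient x^2 + 12x + 35, remainder 0.
Solve the quadratic x^2 + 12x + 35 = 0: discriminant = 12^2 - 4(1)(35) = 144 - 140 = 4.
sqrt(4) = 2, so x = (-12 ± 2)/2: x = -5 or x = -7.

x = -7, x = -5, x = 1


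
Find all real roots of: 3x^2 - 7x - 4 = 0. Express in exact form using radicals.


Using the quadratic formula: x = (-b ± sqrt(b^2 - 4ac)) / (2a)
Here a = 3, b = -7, c = -4
Discriminant = b^2 - 4ac = (-7)^2 - 4(3)(-4) = 49 + 48 = 97
Since discriminant = 97 > 0, there are two real roots.
x = (7 ± sqrt(97)) / 6
Numerically: x ≈ 2.8081 or x ≈ -0.4748

x = (7 + sqrt(97)) / 6 or x = (7 - sqrt(97)) / 6


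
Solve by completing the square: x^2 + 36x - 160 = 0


Start: x^2 + 36x - 160 = 0
Move constant: x^2 + 36x = 160
Half of 36 is 18, squared is 324
Add 324 to both sides: x^2 + 36x + 324 = 484
(x + 18)^2 = 484
x + 18 = ±22
x = -18 + 22 = 4 or x = -18 - 22 = -40

x = -40, x = 4


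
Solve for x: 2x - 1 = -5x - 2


Starting with: 2x - 1 = -5x - 2
Move all x terms to left: (2 + 5)x = -2 + 1
Simplify: 7x = -1
Divide both sides by 7: x = -1/7

x = -1/7


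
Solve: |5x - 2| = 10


An absolute value equation |expr| = 10 gives two cases:
Case 1: 5x - 2 = 10
  5x = 12, so x = 12/5
Case 2: 5x - 2 = -10
  5x = -8, so x = -8/5

x = -8/5, x = 12/5


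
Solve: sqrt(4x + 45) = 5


Square both sides: 4x + 45 = 5^2 = 25
4x = 25 - 45 = -20
x = -5
Check: sqrt(4*(-5) + 45) = sqrt(25) = 5 ✓

x = -5


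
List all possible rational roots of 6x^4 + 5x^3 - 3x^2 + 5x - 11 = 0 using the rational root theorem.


Rational root theorem: possible roots are ±p/q where:
  p divides the constant term (-11): p ∈ {1, 11}
  q divides the leading coefficient (6): q ∈ {1, 2, 3, 6}

All possible rational roots: -11, -11/2, -11/3, -11/6, -1, -1/2, -1/3, -1/6, 1/6, 1/3, 1/2, 1, 11/6, 11/3, 11/2, 11

-11, -11/2, -11/3, -11/6, -1, -1/2, -1/3, -1/6, 1/6, 1/3, 1/2, 1, 11/6, 11/3, 11/2, 11


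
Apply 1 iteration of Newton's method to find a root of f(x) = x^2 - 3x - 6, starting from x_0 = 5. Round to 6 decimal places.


Newton's method: x_(n+1) = x_n - f(x_n)/f'(x_n)
f(x) = x^2 - 3x - 6
f'(x) = 2x - 3

Iteration 1:
  f(5.000000) = 4.000000
  f'(5.000000) = 7.000000
  x_1 = 5.000000 - (4.000000)/(7.000000) = 4.428571

x_1 = 4.428571


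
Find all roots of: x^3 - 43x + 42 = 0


Let p(x) = x^3 - 43x + 42. By the rational root theorem (leading coefficient 1), any rational root is an integer divisor of 42: try ±1, ±2, ... in turn.
Test x = 1: value = 0 ✓, so (x - 1) is a factor.
Synthetic division by (x - 1): bring down 1; 1(1) + 0 = 1; 1(1) - 43 = -42; (-42)(1) + 42 = 0 → quotient x^2 + x - 42, remainder 0.
Solve the quadratic x^2 + x - 42 = 0: discriminant = 1^2 - 4(1)(-42) = 1 + 168 = 169.
sqrt(169) = 13, so x = (-1 ± 13)/2: x = 6 or x = -7.
Collecting all roots found:

x = -7, x = 1, x = 6


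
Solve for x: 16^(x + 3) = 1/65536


Express both sides with the same base.
1/65536 = 16^(-4)
Since the bases match, equate exponents: x + 3 = -4
So x = -4 - (3) = -7

x = -7


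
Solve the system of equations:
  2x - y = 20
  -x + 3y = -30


Using Cramer's rule:
Determinant D = (2)(3) - (-1)(-1) = 6 - 1 = 5
Dx = (20)(3) - (-30)(-1) = 60 - 30 = 30
Dy = (2)(-30) - (-1)(20) = -60 + 20 = -40
x = Dx/D = 30/5 = 6
y = Dy/D = -40/5 = -8

x = 6, y = -8


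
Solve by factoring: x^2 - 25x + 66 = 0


We need two numbers that multiply to 66 and add to -25.
Those numbers are -3 and -22 (since (-3) * (-22) = 66 and (-3) + (-22) = -25).
So x^2 - 25x + 66 = (x - 3)(x - 22) = 0
Setting each factor to zero: x = 3 or x = 22

x = 3, x = 22


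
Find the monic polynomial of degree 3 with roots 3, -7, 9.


A monic polynomial with roots 3, -7, 9 is:
p(x) = (x - 3)(x + 7)(x - 9)
After multiplying by (x - 3): x - 3
After multiplying by (x + 7): x^2 + 4x - 21
After multiplying by (x - 9): x^3 - 5x^2 - 57x + 189

x^3 - 5x^2 - 57x + 189


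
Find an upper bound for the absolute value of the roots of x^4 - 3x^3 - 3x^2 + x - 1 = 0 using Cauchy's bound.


Cauchy's bound: all roots r satisfy |r| <= 1 + max(|a_i/a_n|) for i = 0,...,n-1
where a_n is the leading coefficient.

Coefficients: [1, -3, -3, 1, -1]
Leading coefficient a_n = 1
Ratios |a_i/a_n|: 3, 3, 1, 1
Maximum ratio: 3
Cauchy's bound: |r| <= 1 + 3 = 4

Upper bound = 4


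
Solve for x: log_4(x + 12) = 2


Convert to exponential form: x + 12 = 4^2 = 16
x = 16 - 12 = 4
Check: log_4(4 + 12) = log_4(16) = log_4(16) = 2 ✓

x = 4


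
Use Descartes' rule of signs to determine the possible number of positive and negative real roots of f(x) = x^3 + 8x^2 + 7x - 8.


Descartes' rule of signs:

For positive roots, count sign changes in f(x) = x^3 + 8x^2 + 7x - 8:
Signs of coefficients: +, +, +, -
Number of sign changes: 1
Possible positive real roots: 1

For negative roots, examine f(-x) = -x^3 + 8x^2 - 7x - 8:
Signs of coefficients: -, +, -, -
Number of sign changes: 2
Possible negative real roots: 2, 0

Positive roots: 1; Negative roots: 2 or 0


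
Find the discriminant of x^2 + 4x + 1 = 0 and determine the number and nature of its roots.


For ax^2 + bx + c = 0, discriminant D = b^2 - 4ac
Here a = 1, b = 4, c = 1
D = (4)^2 - 4(1)(1) = 16 - 4 = 12

D = 12 > 0 but not a perfect square
The equation has 2 distinct real irrational roots.

Discriminant = 12, 2 distinct real irrational roots


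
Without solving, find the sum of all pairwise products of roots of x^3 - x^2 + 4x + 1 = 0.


By Vieta's formulas for x^3 + bx^2 + cx + d = 0:
  r1 + r2 + r3 = -b/a = 1
  r1*r2 + r1*r3 + r2*r3 = c/a = 4
  r1*r2*r3 = -d/a = -1


Sum of pairwise products = 4


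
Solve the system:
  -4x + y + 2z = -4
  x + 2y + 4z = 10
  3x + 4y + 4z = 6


Using Cramer's rule. Expand each determinant along the first row.
D  = (-4)*[2*4 - 4*4] - 1*[1*4 - 4*3] + 2*[1*4 - 2*3]
  = (-4)*(-8) - 1*(-8) + 2*(-2) = 36
Dx = (-4)*[2*4 - 4*4] - 1*[10*4 - 4*6] + 2*[10*4 - 2*6]
  = (-4)*(-8) - 1*(16) + 2*(28) = 72
Dy = (-4)*[10*4 - 4*6] - (-4)*[1*4 - 4*3] + 2*[1*6 - 10*3]
  = (-4)*(16) - (-4)*(-8) + 2*(-24) = -144
Dz = (-4)*[2*6 - 10*4] - 1*[1*6 - 10*3] + (-4)*[1*4 - 2*3]
  = (-4)*(-28) - 1*(-24) + (-4)*(-2) = 144
x = Dx/D = 72/36 = 2, y = Dy/D = -144/36 = -4, z = Dz/D = 144/36 = 4
Check eq1: (-4)(2) + (1)(-4) + (2)(4) = -4 = -4 ✓
Check eq2: (1)(2) + (2)(-4) + (4)(4) = 10 = 10 ✓
Check eq3: (3)(2) + (4)(-4) + (4)(4) = 6 = 6 ✓

x = 2, y = -4, z = 4


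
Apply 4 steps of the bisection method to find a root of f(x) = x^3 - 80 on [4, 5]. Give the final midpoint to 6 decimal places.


f(x) = x^3 - 80
f(4) = -16 < 0
f(5) = 45 > 0

Step 1: midpoint = (4.000000 + 5.000000)/2 = 4.500000
  f(4.500000) = 11.125000
  f(mid) > 0, so root is in [4.000000, 4.500000]

Step 2: midpoint = (4.000000 + 4.500000)/2 = 4.250000
  f(4.250000) = -3.234375
  f(mid) < 0, so root is in [4.250000, 4.500000]

Step 3: midpoint = (4.250000 + 4.500000)/2 = 4.375000
  f(4.375000) = 3.740234
  f(mid) > 0, so root is in [4.250000, 4.375000]

Step 4: midpoint = (4.250000 + 4.375000)/2 = 4.312500
  f(4.312500) = 0.202393
  f(mid) > 0, so root is in [4.250000, 4.312500]

midpoint = 4.312500


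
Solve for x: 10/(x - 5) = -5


Multiply both sides by (x - 5): 10 = -5(x - 5)
Distribute: 10 = -5x + 25
-5x = 10 - 25 = -15
x = 3

x = 3


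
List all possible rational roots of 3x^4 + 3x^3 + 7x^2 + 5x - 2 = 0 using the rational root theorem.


Rational root theorem: possible roots are ±p/q where:
  p divides the constant term (-2): p ∈ {1, 2}
  q divides the leading coefficient (3): q ∈ {1, 3}

All possible rational roots: -2, -1, -2/3, -1/3, 1/3, 2/3, 1, 2

-2, -1, -2/3, -1/3, 1/3, 2/3, 1, 2


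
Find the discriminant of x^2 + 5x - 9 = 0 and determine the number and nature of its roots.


For ax^2 + bx + c = 0, discriminant D = b^2 - 4ac
Here a = 1, b = 5, c = -9
D = (5)^2 - 4(1)(-9) = 25 + 36 = 61

D = 61 > 0 but not a perfect square
The equation has 2 distinct real irrational roots.

Discriminant = 61, 2 distinct real irrational roots


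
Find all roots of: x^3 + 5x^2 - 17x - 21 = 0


Let p(x) = x^3 + 5x^2 - 17x - 21. By the rational root theorem (leading coefficient 1), any rational root is an integer divisor of 21: try ±1, ±2, ... in turn.
Test x = 1: value = -32 ≠ 0.
Test x = -1: value = 0 ✓, so (x + 1) is a factor.
Synthetic division by (x + 1): bring down 1; 1(-1) + 5 = 4; 4(-1) - 17 = -21; (-21)(-1) - 21 = 0 → quotient x^2 + 4x - 21, remainder 0.
Solve the quadratic x^2 + 4x - 21 = 0: discriminant = 4^2 - 4(1)(-21) = 16 + 84 = 100.
sqrt(100) = 10, so x = (-4 ± 10)/2: x = 3 or x = -7.
Collecting all roots found:

x = -7, x = -1, x = 3


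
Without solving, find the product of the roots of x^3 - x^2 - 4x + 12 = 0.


By Vieta's formulas for x^3 + bx^2 + cx + d = 0:
  r1 + r2 + r3 = -b/a = 1
  r1*r2 + r1*r3 + r2*r3 = c/a = -4
  r1*r2*r3 = -d/a = -12


Product = -12


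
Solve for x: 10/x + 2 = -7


Subtract 2 from both sides: 10/x = -9
Multiply both sides by x: 10 = -9 * x
Divide by -9: x = -10/9

x = -10/9


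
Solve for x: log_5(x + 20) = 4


Convert to exponential form: x + 20 = 5^4 = 625
x = 625 - 20 = 605
Check: log_5(605 + 20) = log_5(625) = log_5(625) = 4 ✓

x = 605


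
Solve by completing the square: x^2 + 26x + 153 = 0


Start: x^2 + 26x + 153 = 0
Move constant: x^2 + 26x = -153
Half of 26 is 13, squared is 169
Add 169 to both sides: x^2 + 26x + 169 = 16
(x + 13)^2 = 16
x + 13 = ±4
x = -13 + 4 = -9 or x = -13 - 4 = -17

x = -17, x = -9


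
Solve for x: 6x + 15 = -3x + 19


Starting with: 6x + 15 = -3x + 19
Move all x terms to left: (6 + 3)x = 19 - 15
Simplify: 9x = 4
Divide both sides by 9: x = 4/9

x = 4/9


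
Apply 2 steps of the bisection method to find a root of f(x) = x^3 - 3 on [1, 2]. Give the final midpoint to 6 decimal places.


f(x) = x^3 - 3
f(1) = -2 < 0
f(2) = 5 > 0

Step 1: midpoint = (1.000000 + 2.000000)/2 = 1.500000
  f(1.500000) = 0.375000
  f(mid) > 0, so root is in [1.000000, 1.500000]

Step 2: midpoint = (1.000000 + 1.500000)/2 = 1.250000
  f(1.250000) = -1.046875
  f(mid) < 0, so root is in [1.250000, 1.500000]

midpoint = 1.250000


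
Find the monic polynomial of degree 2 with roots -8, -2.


A monic polynomial with roots -8, -2 is:
p(x) = (x + 8)(x + 2)
After multiplying by (x + 8): x + 8
After multiplying by (x + 2): x^2 + 10x + 16

x^2 + 10x + 16


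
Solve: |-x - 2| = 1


An absolute value equation |expr| = 1 gives two cases:
Case 1: -x - 2 = 1
  -x = 3, so x = -3
Case 2: -x - 2 = -1
  -x = 1, so x = -1

x = -3, x = -1


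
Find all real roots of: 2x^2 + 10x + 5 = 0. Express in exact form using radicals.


Using the quadratic formula: x = (-b ± sqrt(b^2 - 4ac)) / (2a)
Here a = 2, b = 10, c = 5
Discriminant = b^2 - 4ac = 10^2 - 4(2)(5) = 100 - 40 = 60
Since discriminant = 60 > 0, there are two real roots.
x = (-10 ± 2*sqrt(15)) / 4
Simplifying: x = (-5 ± sqrt(15)) / 2
Numerically: x ≈ -0.5635 or x ≈ -4.4365

x = (-5 + sqrt(15)) / 2 or x = (-5 - sqrt(15)) / 2


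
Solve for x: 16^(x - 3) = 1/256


Express both sides with the same base.
1/256 = 16^(-2)
Since the bases match, equate exponents: x - 3 = -2
So x = -2 - (-3) = 1

x = 1


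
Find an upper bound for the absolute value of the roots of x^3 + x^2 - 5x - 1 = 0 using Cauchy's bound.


Cauchy's bound: all roots r satisfy |r| <= 1 + max(|a_i/a_n|) for i = 0,...,n-1
where a_n is the leading coefficient.

Coefficients: [1, 1, -5, -1]
Leading coefficient a_n = 1
Ratios |a_i/a_n|: 1, 5, 1
Maximum ratio: 5
Cauchy's bound: |r| <= 1 + 5 = 6

Upper bound = 6


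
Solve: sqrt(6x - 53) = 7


Square both sides: 6x - 53 = 7^2 = 49
6x = 49 + 53 = 102
x = 17
Check: sqrt(6*17 - 53) = sqrt(49) = 7 ✓

x = 17


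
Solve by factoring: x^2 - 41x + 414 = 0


We need two numbers that multiply to 414 and add to -41.
Those numbers are -23 and -18 (since (-23) * (-18) = 414 and (-23) + (-18) = -41).
So x^2 - 41x + 414 = (x - 23)(x - 18) = 0
Setting each factor to zero: x = 23 or x = 18

x = 18, x = 23


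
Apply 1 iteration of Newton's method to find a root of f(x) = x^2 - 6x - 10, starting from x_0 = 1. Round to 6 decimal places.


Newton's method: x_(n+1) = x_n - f(x_n)/f'(x_n)
f(x) = x^2 - 6x - 10
f'(x) = 2x - 6

Iteration 1:
  f(1.000000) = -15.000000
  f'(1.000000) = -4.000000
  x_1 = 1.000000 - (-15.000000)/(-4.000000) = -2.750000

x_1 = -2.750000


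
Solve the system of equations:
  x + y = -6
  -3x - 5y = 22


Using Cramer's rule:
Determinant D = (1)(-5) - (-3)(1) = -5 + 3 = -2
Dx = (-6)(-5) - (22)(1) = 30 - 22 = 8
Dy = (1)(22) - (-3)(-6) = 22 - 18 = 4
x = Dx/D = 8/-2 = -4
y = Dy/D = 4/-2 = -2

x = -4, y = -2


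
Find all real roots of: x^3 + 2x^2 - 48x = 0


The constant term is 0, so x = 0 is a root. Factor out x:
  x(x^2 + 2x - 48) = 0
Solve the quadratic x^2 + 2x - 48 = 0: discriminant = 2^2 - 4(1)(-48) = 4 + 192 = 196.
sqrt(196) = 14, so x = (-2 ± 14)/2: x = 6 or x = -8.

x = -8, x = 0, x = 6


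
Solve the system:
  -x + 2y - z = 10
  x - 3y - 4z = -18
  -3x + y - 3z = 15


Using Cramer's rule. Expand each determinant along the first row.
D  = (-1)*[(-3)*(-3) - (-4)*1] - 2*[1*(-3) - (-4)*(-3)] + (-1)*[1*1 - (-3)*(-3)]
  = (-1)*(13) - 2*(-15) + (-1)*(-8) = 25
Dx = 10*[(-3)*(-3) - (-4)*1] - 2*[(-18)*(-3) - (-4)*15] + (-1)*[(-18)*1 - (-3)*15]
  = 10*(13) - 2*(114) + (-1)*(27) = -125
Dy = (-1)*[(-18)*(-3) - (-4)*15] - 10*[1*(-3) - (-4)*(-3)] + (-1)*[1*15 - (-18)*(-3)]
  = (-1)*(114) - 10*(-15) + (-1)*(-39) = 75
Dz = (-1)*[(-3)*15 - (-18)*1] - 2*[1*15 - (-18)*(-3)] + 10*[1*1 - (-3)*(-3)]
  = (-1)*(-27) - 2*(-39) + 10*(-8) = 25
x = Dx/D = -125/25 = -5, y = Dy/D = 75/25 = 3, z = Dz/D = 25/25 = 1
Check eq1: (-1)(-5) + (2)(3) + (-1)(1) = 10 = 10 ✓
Check eq2: (1)(-5) + (-3)(3) + (-4)(1) = -18 = -18 ✓
Check eq3: (-3)(-5) + (1)(3) + (-3)(1) = 15 = 15 ✓

x = -5, y = 3, z = 1


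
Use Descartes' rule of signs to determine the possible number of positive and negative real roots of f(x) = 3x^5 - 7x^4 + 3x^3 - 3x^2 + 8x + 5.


Descartes' rule of signs:

For positive roots, count sign changes in f(x) = 3x^5 - 7x^4 + 3x^3 - 3x^2 + 8x + 5:
Signs of coefficients: +, -, +, -, +, +
Number of sign changes: 4
Possible positive real roots: 4, 2, 0

For negative roots, examine f(-x) = -3x^5 - 7x^4 - 3x^3 - 3x^2 - 8x + 5:
Signs of coefficients: -, -, -, -, -, +
Number of sign changes: 1
Possible negative real roots: 1

Positive roots: 4 or 2 or 0; Negative roots: 1


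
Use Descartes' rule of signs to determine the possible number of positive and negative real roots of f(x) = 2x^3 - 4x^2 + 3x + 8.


Descartes' rule of signs:

For positive roots, count sign changes in f(x) = 2x^3 - 4x^2 + 3x + 8:
Signs of coefficients: +, -, +, +
Number of sign changes: 2
Possible positive real roots: 2, 0

For negative roots, examine f(-x) = -2x^3 - 4x^2 - 3x + 8:
Signs of coefficients: -, -, -, +
Number of sign changes: 1
Possible negative real roots: 1

Positive roots: 2 or 0; Negative roots: 1


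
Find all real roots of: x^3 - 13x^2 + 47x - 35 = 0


Let p(x) = x^3 - 13x^2 + 47x - 35. By the rational root theorem (leading coefficient 1), any rational root is an integer divisor of 35: try ±1, ±2, ... in turn.
Test x = 1: value = 0 ✓, so (x - 1) is a factor.
Synthetic division by (x - 1): bring down 1; 1(1) - 13 = -12; (-12)(1) + 47 = 35; 35(1) - 35 = 0 → quotient x^2 - 12x + 35, remainder 0.
Solve the quadratic x^2 - 12x + 35 = 0: discriminant = (-12)^2 - 4(1)(35) = 144 - 140 = 4.
sqrt(4) = 2, so x = (12 ± 2)/2: x = 7 or x = 5.

x = 1, x = 5, x = 7


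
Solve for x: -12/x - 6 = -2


Subtract -6 from both sides: -12/x = 4
Multiply both sides by x: -12 = 4 * x
Divide by 4: x = -3

x = -3


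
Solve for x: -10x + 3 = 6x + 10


Starting with: -10x + 3 = 6x + 10
Move all x terms to left: (-10 - 6)x = 10 - 3
Simplify: -16x = 7
Divide both sides by -16: x = -7/16

x = -7/16


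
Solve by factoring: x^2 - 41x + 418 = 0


We need two numbers that multiply to 418 and add to -41.
Those numbers are -19 and -22 (since (-19) * (-22) = 418 and (-19) + (-22) = -41).
So x^2 - 41x + 418 = (x - 19)(x - 22) = 0
Setting each factor to zero: x = 19 or x = 22

x = 19, x = 22


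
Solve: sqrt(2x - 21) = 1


Square both sides: 2x - 21 = 1^2 = 1
2x = 1 + 21 = 22
x = 11
Check: sqrt(2*11 - 21) = sqrt(1) = 1 ✓

x = 11


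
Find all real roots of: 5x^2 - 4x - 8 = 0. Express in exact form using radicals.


Using the quadratic formula: x = (-b ± sqrt(b^2 - 4ac)) / (2a)
Here a = 5, b = -4, c = -8
Discriminant = b^2 - 4ac = (-4)^2 - 4(5)(-8) = 16 + 160 = 176
Since discriminant = 176 > 0, there are two real roots.
x = (4 ± 4*sqrt(11)) / 10
Simplifying: x = (2 ± 2*sqrt(11)) / 5
Numerically: x ≈ 1.7266 or x ≈ -0.9266

x = (2 + 2*sqrt(11)) / 5 or x = (2 - 2*sqrt(11)) / 5


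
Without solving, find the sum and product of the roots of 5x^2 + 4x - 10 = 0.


By Vieta's formulas for ax^2 + bx + c = 0:
  Sum of roots = -b/a
  Product of roots = c/a

Here a = 5, b = 4, c = -10
Sum = -(4)/5 = -4/5
Product = -10/5 = -2

Sum = -4/5, Product = -2


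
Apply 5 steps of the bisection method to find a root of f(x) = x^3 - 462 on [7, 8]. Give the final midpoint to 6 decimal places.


f(x) = x^3 - 462
f(7) = -119 < 0
f(8) = 50 > 0

Step 1: midpoint = (7.000000 + 8.000000)/2 = 7.500000
  f(7.500000) = -40.125000
  f(mid) < 0, so root is in [7.500000, 8.000000]

Step 2: midpoint = (7.500000 + 8.000000)/2 = 7.750000
  f(7.750000) = 3.484375
  f(mid) > 0, so root is in [7.500000, 7.750000]

Step 3: midpoint = (7.500000 + 7.750000)/2 = 7.625000
  f(7.625000) = -18.677734
  f(mid) < 0, so root is in [7.625000, 7.750000]

Step 4: midpoint = (7.625000 + 7.750000)/2 = 7.687500
  f(7.687500) = -7.686768
  f(mid) < 0, so root is in [7.687500, 7.750000]

Step 5: midpoint = (7.687500 + 7.750000)/2 = 7.718750
  f(7.718750) = -2.123810
  f(mid) < 0, so root is in [7.718750, 7.750000]

midpoint = 7.718750


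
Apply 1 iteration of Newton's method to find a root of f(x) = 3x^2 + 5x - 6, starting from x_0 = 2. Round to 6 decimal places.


Newton's method: x_(n+1) = x_n - f(x_n)/f'(x_n)
f(x) = 3x^2 + 5x - 6
f'(x) = 6x + 5

Iteration 1:
  f(2.000000) = 16.000000
  f'(2.000000) = 17.000000
  x_1 = 2.000000 - (16.000000)/(17.000000) = 1.058824

x_1 = 1.058824


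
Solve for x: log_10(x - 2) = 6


Convert to exponential form: x - 2 = 10^6 = 1000000
x = 1000000 + 2 = 1000002
Check: log_10(1000002 - 2) = log_10(1000000) = log_10(1000000) = 6 ✓

x = 1000002


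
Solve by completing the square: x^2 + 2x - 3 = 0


Start: x^2 + 2x - 3 = 0
Move constant: x^2 + 2x = 3
Half of 2 is 1, squared is 1
Add 1 to both sides: x^2 + 2x + 1 = 4
(x + 1)^2 = 4
x + 1 = ±2
x = -1 + 2 = 1 or x = -1 - 2 = -3

x = -3, x = 1


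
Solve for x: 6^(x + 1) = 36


Express both sides with the same base.
36 = 6^2
Since the bases match, equate exponents: x + 1 = 2
So x = 2 - (1) = 1

x = 1


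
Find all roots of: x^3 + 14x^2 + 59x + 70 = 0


Let p(x) = x^3 + 14x^2 + 59x + 70. By the rational root theorem (leading coefficient 1), any rational root is an integer divisor of 70: try ±1, ±2, ... in turn.
Test x = 1: value = 144 ≠ 0.
Test x = -1: value = 24 ≠ 0.
Test x = 2: value = 252 ≠ 0.
Test x = -2: value = 0 ✓, so (x + 2) is a factor.
Synthetic division by (x + 2): bring down 1; 1(-2) + 14 = 12; 12(-2) + 59 = 35; 35(-2) + 70 = 0 → quotient x^2 + 12x + 35, remainder 0.
Solve the quadratic x^2 + 12x + 35 = 0: discriminant = 12^2 - 4(1)(35) = 144 - 140 = 4.
sqrt(4) = 2, so x = (-12 ± 2)/2: x = -5 or x = -7.
Collecting all roots found:

x = -7, x = -5, x = -2


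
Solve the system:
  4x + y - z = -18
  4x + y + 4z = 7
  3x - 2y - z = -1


Using Cramer's rule. Expand each determinant along the first row.
D  = 4*[1*(-1) - 4*(-2)] - 1*[4*(-1) - 4*3] + (-1)*[4*(-2) - 1*3]
  = 4*(7) - 1*(-16) + (-1)*(-11) = 55
Dx = (-18)*[1*(-1) - 4*(-2)] - 1*[7*(-1) - 4*(-1)] + (-1)*[7*(-2) - 1*(-1)]
  = (-18)*(7) - 1*(-3) + (-1)*(-13) = -110
Dy = 4*[7*(-1) - 4*(-1)] - (-18)*[4*(-1) - 4*3] + (-1)*[4*(-1) - 7*3]
  = 4*(-3) - (-18)*(-16) + (-1)*(-25) = -275
Dz = 4*[1*(-1) - 7*(-2)] - 1*[4*(-1) - 7*3] + (-18)*[4*(-2) - 1*3]
  = 4*(13) - 1*(-25) + (-18)*(-11) = 275
x = Dx/D = -110/55 = -2, y = Dy/D = -275/55 = -5, z = Dz/D = 275/55 = 5
Check eq1: (4)(-2) + (1)(-5) + (-1)(5) = -18 = -18 ✓
Check eq2: (4)(-2) + (1)(-5) + (4)(5) = 7 = 7 ✓
Check eq3: (3)(-2) + (-2)(-5) + (-1)(5) = -1 = -1 ✓

x = -2, y = -5, z = 5


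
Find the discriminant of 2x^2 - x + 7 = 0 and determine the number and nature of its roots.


For ax^2 + bx + c = 0, discriminant D = b^2 - 4ac
Here a = 2, b = -1, c = 7
D = (-1)^2 - 4(2)(7) = 1 - 56 = -55

D = -55 < 0
The equation has no real roots (2 complex conjugate roots).

Discriminant = -55, no real roots (2 complex conjugate roots)


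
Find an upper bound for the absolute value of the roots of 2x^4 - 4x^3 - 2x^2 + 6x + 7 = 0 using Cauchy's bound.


Cauchy's bound: all roots r satisfy |r| <= 1 + max(|a_i/a_n|) for i = 0,...,n-1
where a_n is the leading coefficient.

Coefficients: [2, -4, -2, 6, 7]
Leading coefficient a_n = 2
Ratios |a_i/a_n|: 2, 1, 3, 7/2
Maximum ratio: 7/2
Cauchy's bound: |r| <= 1 + 7/2 = 9/2

Upper bound = 9/2


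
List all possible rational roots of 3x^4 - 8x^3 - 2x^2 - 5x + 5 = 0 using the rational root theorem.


Rational root theorem: possible roots are ±p/q where:
  p divides the constant term (5): p ∈ {1, 5}
  q divides the leading coefficient (3): q ∈ {1, 3}

All possible rational roots: -5, -5/3, -1, -1/3, 1/3, 1, 5/3, 5

-5, -5/3, -1, -1/3, 1/3, 1, 5/3, 5


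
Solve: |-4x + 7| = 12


An absolute value equation |expr| = 12 gives two cases:
Case 1: -4x + 7 = 12
  -4x = 5, so x = -5/4
Case 2: -4x + 7 = -12
  -4x = -19, so x = 19/4

x = -5/4, x = 19/4


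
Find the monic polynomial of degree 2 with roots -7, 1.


A monic polynomial with roots -7, 1 is:
p(x) = (x + 7)(x - 1)
After multiplying by (x + 7): x + 7
After multiplying by (x - 1): x^2 + 6x - 7

x^2 + 6x - 7


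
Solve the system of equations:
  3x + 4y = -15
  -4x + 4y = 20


Using Cramer's rule:
Determinant D = (3)(4) - (-4)(4) = 12 + 16 = 28
Dx = (-15)(4) - (20)(4) = -60 - 80 = -140
Dy = (3)(20) - (-4)(-15) = 60 - 60 = 0
x = Dx/D = -140/28 = -5
y = Dy/D = 0/28 = 0

x = -5, y = 0


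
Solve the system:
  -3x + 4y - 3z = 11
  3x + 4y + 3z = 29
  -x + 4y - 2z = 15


Using Cramer's rule. Expand each determinant along the first row.
D  = (-3)*[4*(-2) - 3*4] - 4*[3*(-2) - 3*(-1)] + (-3)*[3*4 - 4*(-1)]
  = (-3)*(-20) - 4*(-3) + (-3)*(16) = 24
Dx = 11*[4*(-2) - 3*4] - 4*[29*(-2) - 3*15] + (-3)*[29*4 - 4*15]
  = 11*(-20) - 4*(-103) + (-3)*(56) = 24
Dy = (-3)*[29*(-2) - 3*15] - 11*[3*(-2) - 3*(-1)] + (-3)*[3*15 - 29*(-1)]
  = (-3)*(-103) - 11*(-3) + (-3)*(74) = 120
Dz = (-3)*[4*15 - 29*4] - 4*[3*15 - 29*(-1)] + 11*[3*4 - 4*(-1)]
  = (-3)*(-56) - 4*(74) + 11*(16) = 48
x = Dx/D = 24/24 = 1, y = Dy/D = 120/24 = 5, z = Dz/D = 48/24 = 2
Check eq1: (-3)(1) + (4)(5) + (-3)(2) = 11 = 11 ✓
Check eq2: (3)(1) + (4)(5) + (3)(2) = 29 = 29 ✓
Check eq3: (-1)(1) + (4)(5) + (-2)(2) = 15 = 15 ✓

x = 1, y = 5, z = 2


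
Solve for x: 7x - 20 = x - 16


Starting with: 7x - 20 = x - 16
Move all x terms to left: (7 - 1)x = -16 + 20
Simplify: 6x = 4
Divide both sides by 6: x = 2/3

x = 2/3


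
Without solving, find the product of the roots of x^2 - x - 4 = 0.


By Vieta's formulas for ax^2 + bx + c = 0:
  Sum of roots = -b/a
  Product of roots = c/a

Here a = 1, b = -1, c = -4
Sum = -(-1)/1 = 1
Product = -4/1 = -4

Product = -4


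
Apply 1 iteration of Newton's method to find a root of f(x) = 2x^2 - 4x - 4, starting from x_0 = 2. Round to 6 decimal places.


Newton's method: x_(n+1) = x_n - f(x_n)/f'(x_n)
f(x) = 2x^2 - 4x - 4
f'(x) = 4x - 4

Iteration 1:
  f(2.000000) = -4.000000
  f'(2.000000) = 4.000000
  x_1 = 2.000000 - (-4.000000)/(4.000000) = 3.000000

x_1 = 3.000000


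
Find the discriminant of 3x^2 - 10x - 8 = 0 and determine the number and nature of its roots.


For ax^2 + bx + c = 0, discriminant D = b^2 - 4ac
Here a = 3, b = -10, c = -8
D = (-10)^2 - 4(3)(-8) = 100 + 96 = 196

D = 196 > 0 and is a perfect square (sqrt = 14)
The equation has 2 distinct real rational roots.

Discriminant = 196, 2 distinct real rational roots


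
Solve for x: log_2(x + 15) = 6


Convert to exponential form: x + 15 = 2^6 = 64
x = 64 - 15 = 49
Check: log_2(49 + 15) = log_2(64) = log_2(64) = 6 ✓

x = 49


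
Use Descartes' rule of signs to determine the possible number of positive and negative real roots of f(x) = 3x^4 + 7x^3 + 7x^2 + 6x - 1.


Descartes' rule of signs:

For positive roots, count sign changes in f(x) = 3x^4 + 7x^3 + 7x^2 + 6x - 1:
Signs of coefficients: +, +, +, +, -
Number of sign changes: 1
Possible positive real roots: 1

For negative roots, examine f(-x) = 3x^4 - 7x^3 + 7x^2 - 6x - 1:
Signs of coefficients: +, -, +, -, -
Number of sign changes: 3
Possible negative real roots: 3, 1

Positive roots: 1; Negative roots: 3 or 1


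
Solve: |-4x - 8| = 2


An absolute value equation |expr| = 2 gives two cases:
Case 1: -4x - 8 = 2
  -4x = 10, so x = -5/2
Case 2: -4x - 8 = -2
  -4x = 6, so x = -3/2

x = -5/2, x = -3/2


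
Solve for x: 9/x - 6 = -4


Subtract -6 from both sides: 9/x = 2
Multiply both sides by x: 9 = 2 * x
Divide by 2: x = 9/2

x = 9/2


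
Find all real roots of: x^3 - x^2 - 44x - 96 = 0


Let p(x) = x^3 - x^2 - 44x - 96. By the rational root theorem (leading coefficient 1), any rational root is an integer divisor of 96: try ±1, ±2, ... in turn.
Test x = 1: value = -140 ≠ 0.
Test x = -1: value = -54 ≠ 0.
Test x = 2: value = -180 ≠ 0.
Test x = -2: value = -20 ≠ 0.
Test x = 3: value = -210 ≠ 0.
Test x = -3: value = 0 ✓, so (x + 3) is a factor.
Synthetic division by (x + 3): bring down 1; 1(-3) - 1 = -4; (-4)(-3) - 44 = -32; (-32)(-3) - 96 = 0 → quotient x^2 - 4x - 32, remainder 0.
Solve the quadratic x^2 - 4x - 32 = 0: discriminant = (-4)^2 - 4(1)(-32) = 16 + 128 = 144.
sqrt(144) = 12, so x = (4 ± 12)/2: x = 8 or x = -4.

x = -4, x = -3, x = 8


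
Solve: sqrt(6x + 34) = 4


Square both sides: 6x + 34 = 4^2 = 16
6x = 16 - 34 = -18
x = -3
Check: sqrt(6*(-3) + 34) = sqrt(16) = 4 ✓

x = -3


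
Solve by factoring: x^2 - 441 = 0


We need two numbers that multiply to -441 and add to 0.
Those numbers are -21 and 21 (since (-21) * 21 = -441 and (-21) + 21 = 0).
So x^2 - 441 = (x - 21)(x + 21) = 0
Setting each factor to zero: x = 21 or x = -21

x = -21, x = 21


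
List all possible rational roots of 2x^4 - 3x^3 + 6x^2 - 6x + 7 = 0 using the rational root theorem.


Rational root theorem: possible roots are ±p/q where:
  p divides the constant term (7): p ∈ {1, 7}
  q divides the leading coefficient (2): q ∈ {1, 2}

All possible rational roots: -7, -7/2, -1, -1/2, 1/2, 1, 7/2, 7

-7, -7/2, -1, -1/2, 1/2, 1, 7/2, 7


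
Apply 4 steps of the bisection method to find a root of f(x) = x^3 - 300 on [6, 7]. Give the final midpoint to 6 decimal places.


f(x) = x^3 - 300
f(6) = -84 < 0
f(7) = 43 > 0

Step 1: midpoint = (6.000000 + 7.000000)/2 = 6.500000
  f(6.500000) = -25.375000
  f(mid) < 0, so root is in [6.500000, 7.000000]

Step 2: midpoint = (6.500000 + 7.000000)/2 = 6.750000
  f(6.750000) = 7.546875
  f(mid) > 0, so root is in [6.500000, 6.750000]

Step 3: midpoint = (6.500000 + 6.750000)/2 = 6.625000
  f(6.625000) = -9.224609
  f(mid) < 0, so root is in [6.625000, 6.750000]

Step 4: midpoint = (6.625000 + 6.750000)/2 = 6.687500
  f(6.687500) = -0.917236
  f(mid) < 0, so root is in [6.687500, 6.750000]

midpoint = 6.687500


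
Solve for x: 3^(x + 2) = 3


Express both sides with the same base.
3 = 3^1
Since the bases match, equate exponents: x + 2 = 1
So x = 1 - (2) = -1

x = -1


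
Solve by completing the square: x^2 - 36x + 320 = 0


Start: x^2 - 36x + 320 = 0
Move constant: x^2 - 36x = -320
Half of -36 is -18, squared is 324
Add 324 to both sides: x^2 - 36x + 324 = 4
(x - 18)^2 = 4
x - 18 = ±2
x = 18 + 2 = 20 or x = 18 - 2 = 16

x = 16, x = 20


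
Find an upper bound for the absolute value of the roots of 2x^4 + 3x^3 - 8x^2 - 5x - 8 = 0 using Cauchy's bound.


Cauchy's bound: all roots r satisfy |r| <= 1 + max(|a_i/a_n|) for i = 0,...,n-1
where a_n is the leading coefficient.

Coefficients: [2, 3, -8, -5, -8]
Leading coefficient a_n = 2
Ratios |a_i/a_n|: 3/2, 4, 5/2, 4
Maximum ratio: 4
Cauchy's bound: |r| <= 1 + 4 = 5

Upper bound = 5


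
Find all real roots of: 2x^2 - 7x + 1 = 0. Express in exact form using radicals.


Using the quadratic formula: x = (-b ± sqrt(b^2 - 4ac)) / (2a)
Here a = 2, b = -7, c = 1
Discriminant = b^2 - 4ac = (-7)^2 - 4(2)(1) = 49 - 8 = 41
Since discriminant = 41 > 0, there are two real roots.
x = (7 ± sqrt(41)) / 4
Numerically: x ≈ 3.3508 or x ≈ 0.1492

x = (7 + sqrt(41)) / 4 or x = (7 - sqrt(41)) / 4


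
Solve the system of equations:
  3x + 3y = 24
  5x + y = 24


Using Cramer's rule:
Determinant D = (3)(1) - (5)(3) = 3 - 15 = -12
Dx = (24)(1) - (24)(3) = 24 - 72 = -48
Dy = (3)(24) - (5)(24) = 72 - 120 = -48
x = Dx/D = -48/-12 = 4
y = Dy/D = -48/-12 = 4

x = 4, y = 4


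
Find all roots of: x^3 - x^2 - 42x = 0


The constant term is 0, so x = 0 is a root. Factor out x:
  x^2 - x - 42 = 0
Solve the quadratic x^2 - x - 42 = 0: discriminant = (-1)^2 - 4(1)(-42) = 1 + 168 = 169.
sqrt(169) = 13, so x = (1 ± 13)/2: x = 7 or x = -6.
Collecting all roots found:

x = -6, x = 0, x = 7


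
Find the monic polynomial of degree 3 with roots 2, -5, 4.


A monic polynomial with roots 2, -5, 4 is:
p(x) = (x - 2)(x + 5)(x - 4)
After multiplying by (x - 2): x - 2
After multiplying by (x + 5): x^2 + 3x - 10
After multiplying by (x - 4): x^3 - x^2 - 22x + 40

x^3 - x^2 - 22x + 40


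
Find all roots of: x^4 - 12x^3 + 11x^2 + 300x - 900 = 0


Let p(x) = x^4 - 12x^3 + 11x^2 + 300x - 900. By the rational root theorem (leading coefficient 1), any rational root is an integer divisor of 900: try ±1, ±2, ... in turn.
Test x = 1: value = -600 ≠ 0.
Test x = -1: value = -1176 ≠ 0.
Test x = 2: value = -336 ≠ 0.
Test x = -2: value = -1344 ≠ 0.
Test x = 3: value = -144 ≠ 0.
Test x = -3: value = -1296 ≠ 0.
Test x = 4: value = -36 ≠ 0.
Test x = -4: value = -900 ≠ 0.
Test x = 5: value = 0 ✓, so (x - 5) is a factor.
Synthetic division by (x - 5): bring down 1; 1(5) - 12 = -7; (-7)(5) + 11 = -24; (-24)(5) + 300 = 180; 180(5) - 900 = 0 → quotient x^3 - 7x^2 - 24x + 180, remainder 0.
Continue with the quotient x^3 - 7x^2 - 24x + 180 (candidates must divide 180; re-test x = 5 first in case it repeats).
Test x = 5: value = 10 ≠ 0.
Test x = -5: value = 0 ✓, so (x + 5) is a factor.
Synthetic division by (x + 5): bring down 1; 1(-5) - 7 = -12; (-12)(-5) - 24 = 36; 36(-5) + 180 = 0 → quotient x^2 - 12x + 36, remainder 0.
Solve the quadratic x^2 - 12x + 36 = 0: discriminant = (-12)^2 - 4(1)(36) = 144 - 144 = 0.
Discriminant = 0, so a double root: x = 12/2 = 6.
Collecting all roots found:

x = -5, x = 5, x = 6 (multiplicity 2)


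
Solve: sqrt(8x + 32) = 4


Square both sides: 8x + 32 = 4^2 = 16
8x = 16 - 32 = -16
x = -2
Check: sqrt(8*(-2) + 32) = sqrt(16) = 4 ✓

x = -2


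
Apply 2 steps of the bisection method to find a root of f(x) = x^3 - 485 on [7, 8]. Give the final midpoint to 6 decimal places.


f(x) = x^3 - 485
f(7) = -142 < 0
f(8) = 27 > 0

Step 1: midpoint = (7.000000 + 8.000000)/2 = 7.500000
  f(7.500000) = -63.125000
  f(mid) < 0, so root is in [7.500000, 8.000000]

Step 2: midpoint = (7.500000 + 8.000000)/2 = 7.750000
  f(7.750000) = -19.515625
  f(mid) < 0, so root is in [7.750000, 8.000000]

midpoint = 7.750000


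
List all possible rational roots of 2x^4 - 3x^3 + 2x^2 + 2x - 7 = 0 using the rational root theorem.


Rational root theorem: possible roots are ±p/q where:
  p divides the constant term (-7): p ∈ {1, 7}
  q divides the leading coefficient (2): q ∈ {1, 2}

All possible rational roots: -7, -7/2, -1, -1/2, 1/2, 1, 7/2, 7

-7, -7/2, -1, -1/2, 1/2, 1, 7/2, 7
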